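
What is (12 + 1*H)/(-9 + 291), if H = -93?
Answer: -27/94 ≈ -0.28723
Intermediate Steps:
(12 + 1*H)/(-9 + 291) = (12 + 1*(-93))/(-9 + 291) = (12 - 93)/282 = -81*1/282 = -27/94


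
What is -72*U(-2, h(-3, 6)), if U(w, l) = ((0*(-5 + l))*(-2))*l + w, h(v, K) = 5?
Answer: 144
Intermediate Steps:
U(w, l) = w (U(w, l) = (0*(-2))*l + w = 0*l + w = 0 + w = w)
-72*U(-2, h(-3, 6)) = -72*(-2) = 144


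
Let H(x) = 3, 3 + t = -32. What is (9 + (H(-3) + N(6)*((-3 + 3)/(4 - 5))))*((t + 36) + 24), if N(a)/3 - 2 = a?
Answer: 300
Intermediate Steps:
t = -35 (t = -3 - 32 = -35)
N(a) = 6 + 3*a
(9 + (H(-3) + N(6)*((-3 + 3)/(4 - 5))))*((t + 36) + 24) = (9 + (3 + (6 + 3*6)*((-3 + 3)/(4 - 5))))*((-35 + 36) + 24) = (9 + (3 + (6 + 18)*(0/(-1))))*(1 + 24) = (9 + (3 + 24*(0*(-1))))*25 = (9 + (3 + 24*0))*25 = (9 + (3 + 0))*25 = (9 + 3)*25 = 12*25 = 300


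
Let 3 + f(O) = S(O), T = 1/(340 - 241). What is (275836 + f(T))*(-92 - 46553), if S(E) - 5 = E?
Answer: -1273779934135/99 ≈ -1.2866e+10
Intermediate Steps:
S(E) = 5 + E
T = 1/99 ≈ 0.010101
f(O) = 2 + O (f(O) = -3 + (5 + O) = 2 + O)
(275836 + f(T))*(-92 - 46553) = (275836 + (2 + 1/99))*(-92 - 46553) = (275836 + 199/99)*(-46645) = (27307963/99)*(-46645) = -1273779934135/99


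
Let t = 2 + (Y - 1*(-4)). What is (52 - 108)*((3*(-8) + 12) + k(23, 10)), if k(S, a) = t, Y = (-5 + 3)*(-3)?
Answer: 0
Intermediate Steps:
Y = 6 (Y = -2*(-3) = 6)
t = 12 (t = 2 + (6 - 1*(-4)) = 2 + (6 + 4) = 2 + 10 = 12)
k(S, a) = 12
(52 - 108)*((3*(-8) + 12) + k(23, 10)) = (52 - 108)*((3*(-8) + 12) + 12) = -56*((-24 + 12) + 12) = -56*(-12 + 12) = -56*0 = 0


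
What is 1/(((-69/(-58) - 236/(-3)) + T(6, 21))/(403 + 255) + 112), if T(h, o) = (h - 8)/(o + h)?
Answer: 1030428/115532875 ≈ 0.0089189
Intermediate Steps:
T(h, o) = (-8 + h)/(h + o)
1/(((-69/(-58) - 236/(-3)) + T(6, 21))/(403 + 255) + 112) = 1/(((-69/(-58) - 236/(-3)) + (-8 + 6)/(6 + 21))/(403 + 255) + 112) = 1/(((-69*(-1/58) - 236*(-⅓)) - 2/27)/658 + 112) = 1/(((69/58 + 236/3) + (1/27)*(-2))*(1/658) + 112) = 1/((13895/174 - 2/27)*(1/658) + 112) = 1/((124939/1566)*(1/658) + 112) = 1/(124939/1030428 + 112) = 1/(115532875/1030428) = 1030428/115532875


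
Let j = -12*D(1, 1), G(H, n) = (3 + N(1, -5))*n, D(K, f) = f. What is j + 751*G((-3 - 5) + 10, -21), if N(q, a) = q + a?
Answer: 15759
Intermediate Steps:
N(q, a) = a + q
G(H, n) = -n (G(H, n) = (3 + (-5 + 1))*n = (3 - 4)*n = -n)
j = -12 (j = -12*1 = -12)
j + 751*G((-3 - 5) + 10, -21) = -12 + 751*(-1*(-21)) = -12 + 751*21 = -12 + 15771 = 15759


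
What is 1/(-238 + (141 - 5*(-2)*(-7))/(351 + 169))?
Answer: -520/123689 ≈ -0.0042041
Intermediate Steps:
1/(-238 + (141 - 5*(-2)*(-7))/(351 + 169)) = 1/(-238 + (141 + 10*(-7))/520) = 1/(-238 + (141 - 70)*(1/520)) = 1/(-238 + 71*(1/520)) = 1/(-238 + 71/520) = 1/(-123689/520) = -520/123689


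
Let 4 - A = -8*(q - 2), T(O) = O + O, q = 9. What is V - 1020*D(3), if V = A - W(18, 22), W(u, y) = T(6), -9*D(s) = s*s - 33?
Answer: -2672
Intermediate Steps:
T(O) = 2*O
D(s) = 11/3 - s²/9 (D(s) = -(s*s - 33)/9 = -(s² - 33)/9 = -(-33 + s²)/9 = 11/3 - s²/9)
W(u, y) = 12 (W(u, y) = 2*6 = 12)
A = 60 (A = 4 - (-8)*(9 - 2) = 4 - (-8)*7 = 4 - 1*(-56) = 4 + 56 = 60)
V = 48 (V = 60 - 1*12 = 60 - 12 = 48)
V - 1020*D(3) = 48 - 1020*(11/3 - ⅑*3²) = 48 - 1020*(11/3 - ⅑*9) = 48 - 1020*(11/3 - 1) = 48 - 1020*8/3 = 48 - 2720 = -2672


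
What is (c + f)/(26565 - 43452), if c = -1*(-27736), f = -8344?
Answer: -6464/5629 ≈ -1.1483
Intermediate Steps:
c = 27736
(c + f)/(26565 - 43452) = (27736 - 8344)/(26565 - 43452) = 19392/(-16887) = 19392*(-1/16887) = -6464/5629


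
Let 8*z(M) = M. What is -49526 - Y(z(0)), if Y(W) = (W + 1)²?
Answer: -49527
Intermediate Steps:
z(M) = M/8
Y(W) = (1 + W)²
-49526 - Y(z(0)) = -49526 - (1 + (⅛)*0)² = -49526 - (1 + 0)² = -49526 - 1*1² = -49526 - 1*1 = -49526 - 1 = -49527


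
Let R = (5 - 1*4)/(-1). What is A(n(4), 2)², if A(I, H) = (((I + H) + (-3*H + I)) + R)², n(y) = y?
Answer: 81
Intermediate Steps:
R = -1 (R = (5 - 4)*(-1) = 1*(-1) = -1)
A(I, H) = (-1 - 2*H + 2*I)² (A(I, H) = (((I + H) + (-3*H + I)) - 1)² = (((H + I) + (I - 3*H)) - 1)² = ((-2*H + 2*I) - 1)² = (-1 - 2*H + 2*I)²)
A(n(4), 2)² = ((1 - 2*4 + 2*2)²)² = ((1 - 8 + 4)²)² = ((-3)²)² = 9² = 81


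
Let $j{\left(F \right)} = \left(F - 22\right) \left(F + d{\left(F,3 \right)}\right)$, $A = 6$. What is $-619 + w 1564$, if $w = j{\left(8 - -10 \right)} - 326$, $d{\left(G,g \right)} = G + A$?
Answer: $-773235$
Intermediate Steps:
$d{\left(G,g \right)} = 6 + G$ ($d{\left(G,g \right)} = G + 6 = 6 + G$)
$j{\left(F \right)} = \left(-22 + F\right) \left(6 + 2 F\right)$ ($j{\left(F \right)} = \left(F - 22\right) \left(F + \left(6 + F\right)\right) = \left(-22 + F\right) \left(6 + 2 F\right)$)
$w = -494$ ($w = \left(-132 - 38 \left(8 - -10\right) + 2 \left(8 - -10\right)^{2}\right) - 326 = \left(-132 - 38 \left(8 + 10\right) + 2 \left(8 + 10\right)^{2}\right) - 326 = \left(-132 - 684 + 2 \cdot 18^{2}\right) - 326 = \left(-132 - 684 + 2 \cdot 324\right) - 326 = \left(-132 - 684 + 648\right) - 326 = -168 - 326 = -494$)
$-619 + w 1564 = -619 - 772616 = -773235$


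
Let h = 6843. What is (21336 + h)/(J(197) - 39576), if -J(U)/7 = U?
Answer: -28179/40955 ≈ -0.68805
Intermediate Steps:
J(U) = -7*U
(21336 + h)/(J(197) - 39576) = (21336 + 6843)/(-7*197 - 39576) = 28179/(-1379 - 39576) = 28179/(-40955) = 28179*(-1/40955) = -28179/40955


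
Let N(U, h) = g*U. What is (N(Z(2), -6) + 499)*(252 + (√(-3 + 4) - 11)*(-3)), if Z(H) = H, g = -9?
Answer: 135642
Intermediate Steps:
N(U, h) = -9*U
(N(Z(2), -6) + 499)*(252 + (√(-3 + 4) - 11)*(-3)) = (-9*2 + 499)*(252 + (√(-3 + 4) - 11)*(-3)) = (-18 + 499)*(252 + (√1 - 11)*(-3)) = 481*(252 + (1 - 11)*(-3)) = 481*(252 - 10*(-3)) = 481*(252 + 30) = 481*282 = 135642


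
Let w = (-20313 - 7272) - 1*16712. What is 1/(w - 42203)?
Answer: -1/86500 ≈ -1.1561e-5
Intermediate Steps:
w = -44297 (w = -27585 - 16712 = -44297)
1/(w - 42203) = 1/(-44297 - 42203) = 1/(-86500) = -1/86500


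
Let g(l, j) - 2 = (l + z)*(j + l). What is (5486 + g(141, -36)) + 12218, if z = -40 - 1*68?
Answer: 21171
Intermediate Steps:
z = -108 (z = -40 - 68 = -108)
g(l, j) = 2 + (-108 + l)*(j + l) (g(l, j) = 2 + (l - 108)*(j + l) = 2 + (-108 + l)*(j + l))
(5486 + g(141, -36)) + 12218 = (5486 + (2 + 141**2 - 108*(-36) - 108*141 - 36*141)) + 12218 = (5486 + (2 + 19881 + 3888 - 15228 - 5076)) + 12218 = (5486 + 3467) + 12218 = 8953 + 12218 = 21171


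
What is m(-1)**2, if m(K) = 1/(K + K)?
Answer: 1/4 ≈ 0.25000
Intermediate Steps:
m(K) = 1/(2*K)
m(-1)**2 = ((1/2)/(-1))**2 = ((1/2)*(-1))**2 = (-1/2)**2 = 1/4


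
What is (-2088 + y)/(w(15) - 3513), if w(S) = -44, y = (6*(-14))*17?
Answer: 3516/3557 ≈ 0.98847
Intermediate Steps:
y = -1428 (y = -84*17 = -1428)
(-2088 + y)/(w(15) - 3513) = (-2088 - 1428)/(-44 - 3513) = -3516/(-3557) = -3516*(-1/3557) = 3516/3557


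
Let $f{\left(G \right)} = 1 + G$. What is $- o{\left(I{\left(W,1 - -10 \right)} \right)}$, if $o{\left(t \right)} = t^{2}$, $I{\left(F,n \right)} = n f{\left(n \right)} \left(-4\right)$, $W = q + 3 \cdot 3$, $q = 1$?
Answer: $-278784$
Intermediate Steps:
$W = 10$ ($W = 1 + 3 \cdot 3 = 1 + 9 = 10$)
$I{\left(F,n \right)} = - 4 n \left(1 + n\right)$ ($I{\left(F,n \right)} = n \left(1 + n\right) \left(-4\right) = - 4 n \left(1 + n\right)$)
$- o{\left(I{\left(W,1 - -10 \right)} \right)} = - \left(- 4 \left(1 - -10\right) \left(1 + \left(1 - -10\right)\right)\right)^{2} = - \left(- 4 \left(1 + 10\right) \left(1 + \left(1 + 10\right)\right)\right)^{2} = - \left(\left(-4\right) 11 \left(1 + 11\right)\right)^{2} = - \left(\left(-4\right) 11 \cdot 12\right)^{2} = - \left(-528\right)^{2} = \left(-1\right) 278784 = -278784$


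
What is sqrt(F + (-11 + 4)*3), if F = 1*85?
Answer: 8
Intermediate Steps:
F = 85
sqrt(F + (-11 + 4)*3) = sqrt(85 + (-11 + 4)*3) = sqrt(85 - 7*3) = sqrt(85 - 21) = sqrt(64) = 8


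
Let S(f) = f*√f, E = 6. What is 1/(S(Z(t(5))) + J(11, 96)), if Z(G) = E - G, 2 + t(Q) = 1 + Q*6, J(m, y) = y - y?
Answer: I*√23/529 ≈ 0.0090658*I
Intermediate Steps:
J(m, y) = 0
t(Q) = -1 + 6*Q (t(Q) = -2 + (1 + Q*6) = -2 + (1 + 6*Q) = -1 + 6*Q)
Z(G) = 6 - G
S(f) = f^(3/2)
1/(S(Z(t(5))) + J(11, 96)) = 1/((6 - (-1 + 6*5))^(3/2) + 0) = 1/((6 - (-1 + 30))^(3/2) + 0) = 1/((6 - 1*29)^(3/2) + 0) = 1/((6 - 29)^(3/2) + 0) = 1/((-23)^(3/2) + 0) = 1/(-23*I*√23 + 0) = 1/(-23*I*√23) = I*√23/529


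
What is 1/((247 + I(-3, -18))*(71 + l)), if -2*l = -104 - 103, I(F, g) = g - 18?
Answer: 2/73639 ≈ 2.7160e-5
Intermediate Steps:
I(F, g) = -18 + g
l = 207/2 (l = -(-104 - 103)/2 = -1/2*(-207) = 207/2 ≈ 103.50)
1/((247 + I(-3, -18))*(71 + l)) = 1/((247 + (-18 - 18))*(71 + 207/2)) = 1/((247 - 36)*(349/2)) = 1/(211*(349/2)) = 1/(73639/2) = 2/73639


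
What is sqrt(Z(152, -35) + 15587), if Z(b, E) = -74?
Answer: sqrt(15513) ≈ 124.55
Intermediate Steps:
sqrt(Z(152, -35) + 15587) = sqrt(-74 + 15587) = sqrt(15513)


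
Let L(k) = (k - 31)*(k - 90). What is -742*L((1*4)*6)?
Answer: -342804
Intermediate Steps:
L(k) = (-90 + k)*(-31 + k) (L(k) = (-31 + k)*(-90 + k) = (-90 + k)*(-31 + k))
-742*L((1*4)*6) = -742*(2790 + ((1*4)*6)**2 - 121*1*4*6) = -742*(2790 + (4*6)**2 - 484*6) = -742*(2790 + 24**2 - 121*24) = -742*(2790 + 576 - 2904) = -742*462 = -342804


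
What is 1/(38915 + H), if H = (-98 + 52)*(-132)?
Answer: 1/44987 ≈ 2.2229e-5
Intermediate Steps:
H = 6072 (H = -46*(-132) = 6072)
1/(38915 + H) = 1/(38915 + 6072) = 1/44987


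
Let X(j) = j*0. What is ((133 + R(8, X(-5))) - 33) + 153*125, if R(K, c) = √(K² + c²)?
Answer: 19233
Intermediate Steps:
X(j) = 0
((133 + R(8, X(-5))) - 33) + 153*125 = ((133 + √(8² + 0²)) - 33) + 153*125 = ((133 + √(64 + 0)) - 33) + 19125 = ((133 + √64) - 33) + 19125 = ((133 + 8) - 33) + 19125 = (141 - 33) + 19125 = 108 + 19125 = 19233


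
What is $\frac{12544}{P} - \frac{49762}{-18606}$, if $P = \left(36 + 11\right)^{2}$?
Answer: $\frac{171658961}{20550327} \approx 8.3531$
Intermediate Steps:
$P = 2209$ ($P = 47^{2} = 2209$)
$\frac{12544}{P} - \frac{49762}{-18606} = \frac{12544}{2209} - \frac{49762}{-18606} = 12544 \cdot \frac{1}{2209} - - \frac{24881}{9303} = \frac{12544}{2209} + \frac{24881}{9303} = \frac{171658961}{20550327}$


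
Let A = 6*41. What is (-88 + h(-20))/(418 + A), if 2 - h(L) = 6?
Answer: -23/166 ≈ -0.13855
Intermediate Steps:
h(L) = -4 (h(L) = 2 - 1*6 = 2 - 6 = -4)
A = 246
(-88 + h(-20))/(418 + A) = (-88 - 4)/(418 + 246) = -92/664 = -92*1/664 = -23/166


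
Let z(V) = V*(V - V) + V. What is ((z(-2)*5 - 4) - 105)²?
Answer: 14161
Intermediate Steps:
z(V) = V (z(V) = V*0 + V = 0 + V = V)
((z(-2)*5 - 4) - 105)² = ((-2*5 - 4) - 105)² = ((-10 - 4) - 105)² = (-14 - 105)² = (-119)² = 14161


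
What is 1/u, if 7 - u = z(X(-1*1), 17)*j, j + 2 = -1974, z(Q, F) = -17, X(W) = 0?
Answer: -1/33585 ≈ -2.9775e-5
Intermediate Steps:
j = -1976 (j = -2 - 1974 = -1976)
u = -33585 (u = 7 - (-17)*(-1976) = 7 - 1*33592 = 7 - 33592 = -33585)
1/u = 1/(-33585) = -1/33585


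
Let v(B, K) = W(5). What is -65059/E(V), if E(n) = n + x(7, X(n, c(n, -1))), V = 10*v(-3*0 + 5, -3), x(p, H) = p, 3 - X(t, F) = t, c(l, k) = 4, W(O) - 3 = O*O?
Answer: -65059/287 ≈ -226.69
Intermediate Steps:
W(O) = 3 + O² (W(O) = 3 + O*O = 3 + O²)
X(t, F) = 3 - t
v(B, K) = 28 (v(B, K) = 3 + 5² = 3 + 25 = 28)
V = 280 (V = 10*28 = 280)
E(n) = 7 + n (E(n) = n + 7 = 7 + n)
-65059/E(V) = -65059/(7 + 280) = -65059/287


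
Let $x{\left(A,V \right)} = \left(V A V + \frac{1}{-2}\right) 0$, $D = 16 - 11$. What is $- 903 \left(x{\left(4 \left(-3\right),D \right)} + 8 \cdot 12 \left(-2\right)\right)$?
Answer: $173376$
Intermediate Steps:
$D = 5$
$x{\left(A,V \right)} = 0$ ($x{\left(A,V \right)} = \left(A V V - \frac{1}{2}\right) 0 = \left(A V^{2} - \frac{1}{2}\right) 0 = \left(- \frac{1}{2} + A V^{2}\right) 0 = 0$)
$- 903 \left(x{\left(4 \left(-3\right),D \right)} + 8 \cdot 12 \left(-2\right)\right) = - 903 \left(0 + 8 \cdot 12 \left(-2\right)\right) = - 903 \left(0 + 96 \left(-2\right)\right) = - 903 \left(0 - 192\right) = \left(-903\right) \left(-192\right) = 173376$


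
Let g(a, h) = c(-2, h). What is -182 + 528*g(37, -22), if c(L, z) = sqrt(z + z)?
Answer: -182 + 1056*I*sqrt(11) ≈ -182.0 + 3502.4*I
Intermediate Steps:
c(L, z) = sqrt(2)*sqrt(z) (c(L, z) = sqrt(2*z) = sqrt(2)*sqrt(z))
g(a, h) = sqrt(2)*sqrt(h)
-182 + 528*g(37, -22) = -182 + 528*(sqrt(2)*sqrt(-22)) = -182 + 528*(sqrt(2)*(I*sqrt(22))) = -182 + 528*(2*I*sqrt(11)) = -182 + 1056*I*sqrt(11)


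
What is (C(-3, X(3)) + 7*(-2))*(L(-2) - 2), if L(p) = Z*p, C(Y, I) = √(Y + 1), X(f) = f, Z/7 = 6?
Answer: 1204 - 86*I*√2 ≈ 1204.0 - 121.62*I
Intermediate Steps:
Z = 42 (Z = 7*6 = 42)
C(Y, I) = √(1 + Y)
L(p) = 42*p
(C(-3, X(3)) + 7*(-2))*(L(-2) - 2) = (√(1 - 3) + 7*(-2))*(42*(-2) - 2) = (√(-2) - 14)*(-84 - 2) = (I*√2 - 14)*(-86) = (-14 + I*√2)*(-86) = 1204 - 86*I*√2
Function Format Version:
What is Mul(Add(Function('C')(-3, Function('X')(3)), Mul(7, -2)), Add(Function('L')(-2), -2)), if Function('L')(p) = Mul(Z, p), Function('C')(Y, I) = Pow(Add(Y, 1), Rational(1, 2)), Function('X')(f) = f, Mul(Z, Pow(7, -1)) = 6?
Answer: Add(1204, Mul(-86, I, Pow(2, Rational(1, 2)))) ≈ Add(1204.0, Mul(-121.62, I))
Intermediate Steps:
Z = 42 (Z = Mul(7, 6) = 42)
Function('C')(Y, I) = Pow(Add(1, Y), Rational(1, 2))
Function('L')(p) = Mul(42, p)
Mul(Add(Function('C')(-3, Function('X')(3)), Mul(7, -2)), Add(Function('L')(-2), -2)) = Mul(Add(Pow(Add(1, -3), Rational(1, 2)), Mul(7, -2)), Add(Mul(42, -2), -2)) = Mul(Add(Pow(-2, Rational(1, 2)), -14), Add(-84, -2)) = Mul(Add(Mul(I, Pow(2, Rational(1, 2))), -14), -86) = Mul(Add(-14, Mul(I, Pow(2, Rational(1, 2)))), -86) = Add(1204, Mul(-86, I, Pow(2, Rational(1, 2))))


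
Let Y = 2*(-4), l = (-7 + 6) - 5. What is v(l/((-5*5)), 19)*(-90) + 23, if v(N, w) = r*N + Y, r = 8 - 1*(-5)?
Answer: 2311/5 ≈ 462.20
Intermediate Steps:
l = -6 (l = -1 - 5 = -6)
Y = -8
r = 13 (r = 8 + 5 = 13)
v(N, w) = -8 + 13*N (v(N, w) = 13*N - 8 = -8 + 13*N)
v(l/((-5*5)), 19)*(-90) + 23 = (-8 + 13*(-6/((-5*5))))*(-90) + 23 = (-8 + 13*(-6/(-25)))*(-90) + 23 = (-8 + 13*(-6*(-1/25)))*(-90) + 23 = (-8 + 13*(6/25))*(-90) + 23 = (-8 + 78/25)*(-90) + 23 = -122/25*(-90) + 23 = 2196/5 + 23 = 2311/5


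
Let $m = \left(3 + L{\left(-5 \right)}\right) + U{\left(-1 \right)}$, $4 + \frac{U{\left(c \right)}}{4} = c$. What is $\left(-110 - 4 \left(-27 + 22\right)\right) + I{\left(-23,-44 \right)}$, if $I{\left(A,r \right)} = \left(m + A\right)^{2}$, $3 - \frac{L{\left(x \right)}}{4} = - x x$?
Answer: $5094$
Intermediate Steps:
$L{\left(x \right)} = 12 + 4 x^{2}$ ($L{\left(x \right)} = 12 - 4 - x x = 12 - 4 \left(- x^{2}\right) = 12 + 4 x^{2}$)
$U{\left(c \right)} = -16 + 4 c$
$m = 95$ ($m = \left(3 + \left(12 + 4 \left(-5\right)^{2}\right)\right) + \left(-16 + 4 \left(-1\right)\right) = \left(3 + \left(12 + 4 \cdot 25\right)\right) - 20 = \left(3 + \left(12 + 100\right)\right) - 20 = \left(3 + 112\right) - 20 = 115 - 20 = 95$)
$I{\left(A,r \right)} = \left(95 + A\right)^{2}$
$\left(-110 - 4 \left(-27 + 22\right)\right) + I{\left(-23,-44 \right)} = \left(-110 - 4 \left(-27 + 22\right)\right) + \left(95 - 23\right)^{2} = \left(-110 - -20\right) + 72^{2} = \left(-110 + 20\right) + 5184 = -90 + 5184 = 5094$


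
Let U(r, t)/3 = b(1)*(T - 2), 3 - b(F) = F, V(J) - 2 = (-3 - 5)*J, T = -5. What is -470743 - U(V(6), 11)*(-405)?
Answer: -487753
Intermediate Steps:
V(J) = 2 - 8*J (V(J) = 2 + (-3 - 5)*J = 2 - 8*J)
b(F) = 3 - F
U(r, t) = -42 (U(r, t) = 3*((3 - 1*1)*(-5 - 2)) = 3*((3 - 1)*(-7)) = 3*(2*(-7)) = 3*(-14) = -42)
-470743 - U(V(6), 11)*(-405) = -470743 - (-42)*(-405) = -470743 - 1*17010 = -470743 - 17010 = -487753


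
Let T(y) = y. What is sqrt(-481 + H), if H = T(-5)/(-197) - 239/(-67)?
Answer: I*sqrt(83170871899)/13199 ≈ 21.85*I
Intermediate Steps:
H = 47418/13199 (H = -5/(-197) - 239/(-67) = -5*(-1/197) - 239*(-1/67) = 5/197 + 239/67 = 47418/13199 ≈ 3.5925)
sqrt(-481 + H) = sqrt(-481 + 47418/13199) = sqrt(-6301301/13199) = I*sqrt(83170871899)/13199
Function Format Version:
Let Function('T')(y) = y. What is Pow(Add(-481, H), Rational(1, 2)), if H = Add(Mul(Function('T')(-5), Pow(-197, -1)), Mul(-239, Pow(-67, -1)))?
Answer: Mul(Rational(1, 13199), I, Pow(83170871899, Rational(1, 2))) ≈ Mul(21.850, I)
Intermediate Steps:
H = Rational(47418, 13199) (H = Add(Mul(-5, Pow(-197, -1)), Mul(-239, Pow(-67, -1))) = Add(Mul(-5, Rational(-1, 197)), Mul(-239, Rational(-1, 67))) = Add(Rational(5, 197), Rational(239, 67)) = Rational(47418, 13199) ≈ 3.5925)
Pow(Add(-481, H), Rational(1, 2)) = Pow(Add(-481, Rational(47418, 13199)), Rational(1, 2)) = Pow(Rational(-6301301, 13199), Rational(1, 2)) = Mul(Rational(1, 13199), I, Pow(83170871899, Rational(1, 2)))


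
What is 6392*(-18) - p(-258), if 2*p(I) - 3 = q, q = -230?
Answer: -229885/2 ≈ -1.1494e+5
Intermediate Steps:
p(I) = -227/2 (p(I) = 3/2 + (½)*(-230) = 3/2 - 115 = -227/2)
6392*(-18) - p(-258) = 6392*(-18) - 1*(-227/2) = -115056 + 227/2 = -229885/2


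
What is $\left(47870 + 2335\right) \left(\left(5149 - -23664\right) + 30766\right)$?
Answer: $2991163695$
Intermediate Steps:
$\left(47870 + 2335\right) \left(\left(5149 - -23664\right) + 30766\right) = 50205 \left(\left(5149 + 23664\right) + 30766\right) = 50205 \left(28813 + 30766\right) = 50205 \cdot 59579 = 2991163695$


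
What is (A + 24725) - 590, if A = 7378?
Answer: 31513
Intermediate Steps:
(A + 24725) - 590 = (7378 + 24725) - 590 = 32103 - 590 = 31513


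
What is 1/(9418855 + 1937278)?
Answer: 1/11356133 ≈ 8.8058e-8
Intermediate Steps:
1/(9418855 + 1937278) = 1/11356133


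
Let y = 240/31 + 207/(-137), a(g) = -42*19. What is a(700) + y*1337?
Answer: 31991925/4247 ≈ 7532.8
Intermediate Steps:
a(g) = -798
y = 26463/4247 (y = 240*(1/31) + 207*(-1/137) = 240/31 - 207/137 = 26463/4247 ≈ 6.2310)
a(700) + y*1337 = -798 + (26463/4247)*1337 = -798 + 35381031/4247 = 31991925/4247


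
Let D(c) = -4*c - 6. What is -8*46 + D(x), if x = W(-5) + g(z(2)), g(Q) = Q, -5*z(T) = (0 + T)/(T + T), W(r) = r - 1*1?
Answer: -1748/5 ≈ -349.60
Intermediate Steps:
W(r) = -1 + r (W(r) = r - 1 = -1 + r)
z(T) = -1/10 (z(T) = -(0 + T)/(5*(T + T)) = -T/(5*(2*T)) = -T*1/(2*T)/5 = -1/5*1/2 = -1/10)
x = -61/10 (x = (-1 - 5) - 1/10 = -6 - 1/10 = -61/10 ≈ -6.1000)
D(c) = -6 - 4*c
-8*46 + D(x) = -8*46 + (-6 - 4*(-61/10)) = -368 + (-6 + 122/5) = -368 + 92/5 = -1748/5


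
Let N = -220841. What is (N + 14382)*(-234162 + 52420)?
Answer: 37522271578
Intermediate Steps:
(N + 14382)*(-234162 + 52420) = (-220841 + 14382)*(-234162 + 52420) = -206459*(-181742) = 37522271578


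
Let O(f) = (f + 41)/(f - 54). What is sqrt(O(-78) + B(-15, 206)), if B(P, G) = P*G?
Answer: I*sqrt(13458819)/66 ≈ 55.585*I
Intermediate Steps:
O(f) = (41 + f)/(-54 + f)
B(P, G) = G*P
sqrt(O(-78) + B(-15, 206)) = sqrt((41 - 78)/(-54 - 78) + 206*(-15)) = sqrt(-37/(-132) - 3090) = sqrt(-1/132*(-37) - 3090) = sqrt(37/132 - 3090) = sqrt(-407843/132) = I*sqrt(13458819)/66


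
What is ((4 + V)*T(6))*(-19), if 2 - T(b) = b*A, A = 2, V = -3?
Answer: 190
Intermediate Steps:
T(b) = 2 - 2*b (T(b) = 2 - b*2 = 2 - 2*b)
((4 + V)*T(6))*(-19) = ((4 - 3)*(2 - 2*6))*(-19) = (1*(2 - 12))*(-19) = (1*(-10))*(-19) = -10*(-19) = 190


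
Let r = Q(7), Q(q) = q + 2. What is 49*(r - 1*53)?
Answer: -2156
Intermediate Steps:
Q(q) = 2 + q
r = 9 (r = 2 + 7 = 9)
49*(r - 1*53) = 49*(9 - 1*53) = 49*(9 - 53) = 49*(-44) = -2156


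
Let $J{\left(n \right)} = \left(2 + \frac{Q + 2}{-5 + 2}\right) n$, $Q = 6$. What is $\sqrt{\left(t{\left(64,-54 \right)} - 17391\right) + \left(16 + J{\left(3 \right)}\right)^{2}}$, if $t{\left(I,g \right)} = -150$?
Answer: $i \sqrt{17345} \approx 131.7 i$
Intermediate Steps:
$J{\left(n \right)} = - \frac{2 n}{3}$ ($J{\left(n \right)} = \left(2 + \frac{6 + 2}{-5 + 2}\right) n = \left(2 + \frac{8}{-3}\right) n = \left(2 + 8 \left(- \frac{1}{3}\right)\right) n = \left(2 - \frac{8}{3}\right) n = - \frac{2 n}{3}$)
$\sqrt{\left(t{\left(64,-54 \right)} - 17391\right) + \left(16 + J{\left(3 \right)}\right)^{2}} = \sqrt{\left(-150 - 17391\right) + \left(16 - 2\right)^{2}} = \sqrt{-17541 + 14^{2}} = \sqrt{-17541 + 196} = \sqrt{-17345} = i \sqrt{17345}$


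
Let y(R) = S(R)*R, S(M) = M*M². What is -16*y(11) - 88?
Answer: -234344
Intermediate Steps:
S(M) = M³
y(R) = R⁴ (y(R) = R³*R = R⁴)
-16*y(11) - 88 = -16*11⁴ - 88 = -16*14641 - 88 = -234256 - 88 = -234344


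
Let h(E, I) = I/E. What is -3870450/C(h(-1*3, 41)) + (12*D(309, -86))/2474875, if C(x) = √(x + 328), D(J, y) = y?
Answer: -1032/2474875 - 3870450*√2829/943 ≈ -2.1831e+5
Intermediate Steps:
C(x) = √(328 + x)
-3870450/C(h(-1*3, 41)) + (12*D(309, -86))/2474875 = -3870450/√(328 + 41/((-1*3))) + (12*(-86))/2474875 = -3870450/√(328 + 41/(-3)) - 1032*1/2474875 = -3870450/√(328 + 41*(-⅓)) - 1032/2474875 = -3870450/√(328 - 41/3) - 1032/2474875 = -3870450*√2829/943 - 1032/2474875 = -1032/2474875 - 3870450*√2829/943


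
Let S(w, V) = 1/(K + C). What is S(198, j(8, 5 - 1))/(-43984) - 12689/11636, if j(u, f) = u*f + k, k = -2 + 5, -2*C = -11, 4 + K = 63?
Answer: -8999574647/8252739912 ≈ -1.0905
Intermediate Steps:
K = 59 (K = -4 + 63 = 59)
C = 11/2 (C = -1/2*(-11) = 11/2 ≈ 5.5000)
k = 3
j(u, f) = 3 + f*u (j(u, f) = u*f + 3 = f*u + 3 = 3 + f*u)
S(w, V) = 2/129 (S(w, V) = 1/(59 + 11/2) = 1/(129/2) = 2/129)
S(198, j(8, 5 - 1))/(-43984) - 12689/11636 = (2/129)/(-43984) - 12689/11636 = (2/129)*(-1/43984) - 12689*1/11636 = -1/2836968 - 12689/11636 = -8999574647/8252739912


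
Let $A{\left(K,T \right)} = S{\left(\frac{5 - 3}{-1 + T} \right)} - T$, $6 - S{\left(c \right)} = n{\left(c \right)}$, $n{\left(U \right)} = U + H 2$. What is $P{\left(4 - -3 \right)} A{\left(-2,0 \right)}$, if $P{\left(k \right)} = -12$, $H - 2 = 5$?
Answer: $72$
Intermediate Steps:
$H = 7$ ($H = 2 + 5 = 7$)
$n{\left(U \right)} = 14 + U$ ($n{\left(U \right)} = U + 7 \cdot 2 = U + 14 = 14 + U$)
$S{\left(c \right)} = -8 - c$ ($S{\left(c \right)} = 6 - \left(14 + c\right) = -8 - c$)
$A{\left(K,T \right)} = -8 - T - \frac{2}{-1 + T}$ ($A{\left(K,T \right)} = \left(-8 - \frac{5 - 3}{-1 + T}\right) - T = \left(-8 - \frac{2}{-1 + T}\right) - T = -8 - T - \frac{2}{-1 + T}$)
$P{\left(4 - -3 \right)} A{\left(-2,0 \right)} = - 12 \frac{6 - 0^{2} - 0}{-1 + 0} = - 12 \frac{6 - 0 + 0}{-1} = - 12 \left(- (6 + 0 + 0)\right) = - 12 \left(\left(-1\right) 6\right) = \left(-12\right) \left(-6\right) = 72$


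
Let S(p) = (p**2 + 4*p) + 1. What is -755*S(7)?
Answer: -58890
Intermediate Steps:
S(p) = 1 + p**2 + 4*p
-755*S(7) = -755*(1 + 7**2 + 4*7) = -755*(1 + 49 + 28) = -755*78 = -58890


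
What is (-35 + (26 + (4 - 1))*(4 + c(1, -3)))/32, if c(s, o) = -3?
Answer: -3/16 ≈ -0.18750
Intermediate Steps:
(-35 + (26 + (4 - 1))*(4 + c(1, -3)))/32 = (-35 + (26 + (4 - 1))*(4 - 3))/32 = (-35 + (26 + 3)*1)/32 = (-35 + 29*1)/32 = (-35 + 29)/32 = (1/32)*(-6) = -3/16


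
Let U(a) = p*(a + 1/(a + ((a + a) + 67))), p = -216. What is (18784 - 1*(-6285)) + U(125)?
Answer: -426859/221 ≈ -1931.5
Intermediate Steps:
U(a) = -216*a - 216/(67 + 3*a) (U(a) = -216*(a + 1/(a + ((a + a) + 67))) = -216*(a + 1/(a + (2*a + 67))) = -216*(a + 1/(a + (67 + 2*a))) = -216*(a + 1/(67 + 3*a)) = -216*a - 216/(67 + 3*a))
(18784 - 1*(-6285)) + U(125) = (18784 - 1*(-6285)) + 216*(-1 - 67*125 - 3*125**2)/(67 + 3*125) = (18784 + 6285) + 216*(-1 - 8375 - 3*15625)/(67 + 375) = 25069 + 216*(-1 - 8375 - 46875)/442 = 25069 + 216*(1/442)*(-55251) = 25069 - 5967108/221 = -426859/221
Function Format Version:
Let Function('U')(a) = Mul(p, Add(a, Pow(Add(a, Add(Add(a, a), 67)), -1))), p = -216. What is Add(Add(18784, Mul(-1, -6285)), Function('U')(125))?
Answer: Rational(-426859, 221) ≈ -1931.5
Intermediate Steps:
Function('U')(a) = Add(Mul(-216, a), Mul(-216, Pow(Add(67, Mul(3, a)), -1))) (Function('U')(a) = Mul(-216, Add(a, Pow(Add(a, Add(Add(a, a), 67)), -1))) = Mul(-216, Add(a, Pow(Add(a, Add(Mul(2, a), 67)), -1))) = Mul(-216, Add(a, Pow(Add(a, Add(67, Mul(2, a))), -1))) = Mul(-216, Add(a, Pow(Add(67, Mul(3, a)), -1))) = Add(Mul(-216, a), Mul(-216, Pow(Add(67, Mul(3, a)), -1))))
Add(Add(18784, Mul(-1, -6285)), Function('U')(125)) = Add(Add(18784, Mul(-1, -6285)), Mul(216, Pow(Add(67, Mul(3, 125)), -1), Add(-1, Mul(-67, 125), Mul(-3, Pow(125, 2))))) = Add(Add(18784, 6285), Mul(216, Pow(Add(67, 375), -1), Add(-1, -8375, Mul(-3, 15625)))) = Add(25069, Mul(216, Pow(442, -1), Add(-1, -8375, -46875))) = Add(25069, Mul(216, Rational(1, 442), -55251)) = Add(25069, Rational(-5967108, 221)) = Rational(-426859, 221)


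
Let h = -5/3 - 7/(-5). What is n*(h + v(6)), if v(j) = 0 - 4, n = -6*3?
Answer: 384/5 ≈ 76.800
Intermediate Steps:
h = -4/15 (h = -5*⅓ - 7*(-⅕) = -5/3 + 7/5 = -4/15 ≈ -0.26667)
n = -18
v(j) = -4
n*(h + v(6)) = -18*(-4/15 - 4) = -18*(-64/15) = 384/5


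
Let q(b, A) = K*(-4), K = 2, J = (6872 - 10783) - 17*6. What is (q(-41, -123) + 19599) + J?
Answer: 15578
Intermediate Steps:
J = -4013 (J = -3911 - 102 = -4013)
q(b, A) = -8 (q(b, A) = 2*(-4) = -8)
(q(-41, -123) + 19599) + J = (-8 + 19599) - 4013 = 19591 - 4013 = 15578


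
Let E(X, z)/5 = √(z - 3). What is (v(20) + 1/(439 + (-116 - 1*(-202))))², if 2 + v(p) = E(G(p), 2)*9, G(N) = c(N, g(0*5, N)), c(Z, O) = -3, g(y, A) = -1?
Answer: (1049 - 23625*I)²/275625 ≈ -2021.0 - 179.83*I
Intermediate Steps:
G(N) = -3
E(X, z) = 5*√(-3 + z) (E(X, z) = 5*√(z - 3) = 5*√(-3 + z))
v(p) = -2 + 45*I (v(p) = -2 + (5*√(-3 + 2))*9 = -2 + (5*√(-1))*9 = -2 + (5*I)*9 = -2 + 45*I)
(v(20) + 1/(439 + (-116 - 1*(-202))))² = ((-2 + 45*I) + 1/(439 + (-116 - 1*(-202))))² = ((-2 + 45*I) + 1/(439 + (-116 + 202)))² = ((-2 + 45*I) + 1/(439 + 86))² = ((-2 + 45*I) + 1/525)² = (-1049/525 + 45*I)²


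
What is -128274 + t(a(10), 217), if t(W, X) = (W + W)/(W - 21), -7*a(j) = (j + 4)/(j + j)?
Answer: -27065812/211 ≈ -1.2827e+5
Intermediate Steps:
a(j) = -(4 + j)/(14*j) (a(j) = -(j + 4)/(7*(j + j)) = -(4 + j)/(7*(2*j)) = -(4 + j)*1/(2*j)/7 = -(4 + j)/(14*j))
t(W, X) = 2*W/(-21 + W) (t(W, X) = (2*W)/(-21 + W) = 2*W/(-21 + W))
-128274 + t(a(10), 217) = -128274 + 2*((1/14)*(-4 - 1*10)/10)/(-21 + (1/14)*(-4 - 1*10)/10) = -128274 + 2*((1/14)*(⅒)*(-4 - 10))/(-21 + (1/14)*(⅒)*(-4 - 10)) = -128274 + 2*((1/14)*(⅒)*(-14))/(-21 + (1/14)*(⅒)*(-14)) = -128274 + 2*(-⅒)/(-21 - ⅒) = -128274 + 2*(-⅒)/(-211/10) = -128274 + 2*(-⅒)*(-10/211) = -128274 + 2/211 = -27065812/211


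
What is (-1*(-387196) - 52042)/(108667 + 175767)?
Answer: 167577/142217 ≈ 1.1783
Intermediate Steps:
(-1*(-387196) - 52042)/(108667 + 175767) = (387196 - 52042)/284434 = 335154*(1/284434) = 167577/142217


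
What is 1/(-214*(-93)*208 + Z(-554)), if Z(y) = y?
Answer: 1/4139062 ≈ 2.4160e-7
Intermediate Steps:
1/(-214*(-93)*208 + Z(-554)) = 1/(-214*(-93)*208 - 554) = 1/(19902*208 - 554) = 1/(4139616 - 554) = 1/4139062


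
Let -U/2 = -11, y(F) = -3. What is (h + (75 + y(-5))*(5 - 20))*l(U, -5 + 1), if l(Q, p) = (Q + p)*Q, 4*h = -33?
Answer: -430947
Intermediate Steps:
h = -33/4 (h = (¼)*(-33) = -33/4 ≈ -8.2500)
U = 22 (U = -2*(-11) = 22)
l(Q, p) = Q*(Q + p)
(h + (75 + y(-5))*(5 - 20))*l(U, -5 + 1) = (-33/4 + (75 - 3)*(5 - 20))*(22*(22 + (-5 + 1))) = (-33/4 + 72*(-15))*(22*(22 - 4)) = (-33/4 - 1080)*(22*18) = -4353/4*396 = -430947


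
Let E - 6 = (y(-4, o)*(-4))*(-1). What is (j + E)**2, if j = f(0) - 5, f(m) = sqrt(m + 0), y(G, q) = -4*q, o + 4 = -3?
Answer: 12769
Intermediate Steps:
o = -7 (o = -4 - 3 = -7)
f(m) = sqrt(m)
E = 118 (E = 6 + (-4*(-7)*(-4))*(-1) = 6 + (28*(-4))*(-1) = 6 - 112*(-1) = 6 + 112 = 118)
j = -5 (j = sqrt(0) - 5 = 0 - 5 = -5)
(j + E)**2 = (-5 + 118)**2 = 113**2 = 12769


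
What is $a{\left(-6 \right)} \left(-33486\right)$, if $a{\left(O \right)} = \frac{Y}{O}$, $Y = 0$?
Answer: $0$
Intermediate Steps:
$a{\left(O \right)} = 0$ ($a{\left(O \right)} = \frac{0}{O} = 0$)
$a{\left(-6 \right)} \left(-33486\right) = 0 \left(-33486\right) = 0$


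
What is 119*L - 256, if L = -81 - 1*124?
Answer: -24651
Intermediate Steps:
L = -205 (L = -81 - 124 = -205)
119*L - 256 = 119*(-205) - 256 = -24395 - 256 = -24651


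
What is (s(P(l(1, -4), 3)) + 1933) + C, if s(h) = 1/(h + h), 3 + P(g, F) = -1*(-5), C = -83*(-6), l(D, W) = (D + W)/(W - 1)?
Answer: 9725/4 ≈ 2431.3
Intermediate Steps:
l(D, W) = (D + W)/(-1 + W)
C = 498
P(g, F) = 2 (P(g, F) = -3 - 1*(-5) = -3 + 5 = 2)
s(h) = 1/(2*h)
(s(P(l(1, -4), 3)) + 1933) + C = ((½)/2 + 1933) + 498 = ((½)*(½) + 1933) + 498 = (¼ + 1933) + 498 = 7733/4 + 498 = 9725/4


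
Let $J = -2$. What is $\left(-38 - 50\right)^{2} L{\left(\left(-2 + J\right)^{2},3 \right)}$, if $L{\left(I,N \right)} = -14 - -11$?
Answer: $-23232$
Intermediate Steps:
$L{\left(I,N \right)} = -3$ ($L{\left(I,N \right)} = -14 + 11 = -3$)
$\left(-38 - 50\right)^{2} L{\left(\left(-2 + J\right)^{2},3 \right)} = \left(-38 - 50\right)^{2} \left(-3\right) = \left(-88\right)^{2} \left(-3\right) = 7744 \left(-3\right) = -23232$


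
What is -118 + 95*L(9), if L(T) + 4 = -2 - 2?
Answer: -878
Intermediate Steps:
L(T) = -8 (L(T) = -4 + (-2 - 2) = -4 - 4 = -8)
-118 + 95*L(9) = -118 + 95*(-8) = -118 - 760 = -878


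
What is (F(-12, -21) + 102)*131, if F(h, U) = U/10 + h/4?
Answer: 126939/10 ≈ 12694.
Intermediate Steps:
F(h, U) = h/4 + U/10 (F(h, U) = U*(⅒) + h*(¼) = U/10 + h/4 = h/4 + U/10)
(F(-12, -21) + 102)*131 = (((¼)*(-12) + (⅒)*(-21)) + 102)*131 = ((-3 - 21/10) + 102)*131 = (-51/10 + 102)*131 = (969/10)*131 = 126939/10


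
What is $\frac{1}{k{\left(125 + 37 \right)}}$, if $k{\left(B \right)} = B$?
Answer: $\frac{1}{162} \approx 0.0061728$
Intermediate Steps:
$\frac{1}{k{\left(125 + 37 \right)}} = \frac{1}{125 + 37} = \frac{1}{162}$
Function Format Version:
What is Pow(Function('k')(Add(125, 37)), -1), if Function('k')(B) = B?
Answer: Rational(1, 162) ≈ 0.0061728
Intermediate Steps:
Pow(Function('k')(Add(125, 37)), -1) = Pow(Add(125, 37), -1) = Pow(162, -1) = Rational(1, 162)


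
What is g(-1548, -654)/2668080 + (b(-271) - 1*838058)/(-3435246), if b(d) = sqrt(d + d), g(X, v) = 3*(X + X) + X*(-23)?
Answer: 96933655099/381896297820 - I*sqrt(542)/3435246 ≈ 0.25382 - 6.7771e-6*I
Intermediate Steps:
g(X, v) = -17*X (g(X, v) = 3*(2*X) - 23*X = 6*X - 23*X = -17*X)
b(d) = sqrt(2)*sqrt(d) (b(d) = sqrt(2*d) = sqrt(2)*sqrt(d))
g(-1548, -654)/2668080 + (b(-271) - 1*838058)/(-3435246) = -17*(-1548)/2668080 + (sqrt(2)*sqrt(-271) - 1*838058)/(-3435246) = 26316*(1/2668080) + (sqrt(2)*(I*sqrt(271)) - 838058)*(-1/3435246) = 2193/222340 + (I*sqrt(542) - 838058)*(-1/3435246) = 2193/222340 + (-838058 + I*sqrt(542))*(-1/3435246) = 2193/222340 + (419029/1717623 - I*sqrt(542)/3435246) = 96933655099/381896297820 - I*sqrt(542)/3435246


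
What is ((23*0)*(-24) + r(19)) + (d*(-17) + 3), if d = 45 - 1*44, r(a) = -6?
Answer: -20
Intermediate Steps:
d = 1 (d = 45 - 44 = 1)
((23*0)*(-24) + r(19)) + (d*(-17) + 3) = ((23*0)*(-24) - 6) + (1*(-17) + 3) = (0*(-24) - 6) + (-17 + 3) = (0 - 6) - 14 = -6 - 14 = -20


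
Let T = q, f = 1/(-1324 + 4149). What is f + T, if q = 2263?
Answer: 6392976/2825 ≈ 2263.0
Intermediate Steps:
f = 1/2825 ≈ 0.00035398
T = 2263
f + T = 1/2825 + 2263 = 6392976/2825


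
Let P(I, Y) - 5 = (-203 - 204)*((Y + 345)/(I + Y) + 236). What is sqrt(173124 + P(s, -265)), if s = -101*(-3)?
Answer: sqrt(27515477)/19 ≈ 276.08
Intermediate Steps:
s = 303
P(I, Y) = -96047 - 407*(345 + Y)/(I + Y) (P(I, Y) = 5 + (-203 - 204)*((Y + 345)/(I + Y) + 236) = 5 - 407*((345 + Y)/(I + Y) + 236) = 5 - 407*(236 + (345 + Y)/(I + Y)) = 5 + (-96052 - 407*(345 + Y)/(I + Y)) = -96047 - 407*(345 + Y)/(I + Y))
sqrt(173124 + P(s, -265)) = sqrt(173124 + (-140415 - 96454*(-265) - 96047*303)/(303 - 265)) = sqrt(173124 + (-140415 + 25560310 - 29102241)/38) = sqrt(173124 + (1/38)*(-3682346)) = sqrt(173124 - 1841173/19) = sqrt(1448183/19) = sqrt(27515477)/19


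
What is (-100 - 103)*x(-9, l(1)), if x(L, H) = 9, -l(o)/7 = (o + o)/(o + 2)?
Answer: -1827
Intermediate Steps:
l(o) = -14*o/(2 + o) (l(o) = -7*(o + o)/(o + 2) = -7*2*o/(2 + o) = -14*o/(2 + o))
(-100 - 103)*x(-9, l(1)) = (-100 - 103)*9 = -203*9 = -1827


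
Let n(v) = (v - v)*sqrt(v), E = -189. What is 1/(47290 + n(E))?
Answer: 1/47290 ≈ 2.1146e-5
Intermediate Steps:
n(v) = 0 (n(v) = 0*sqrt(v) = 0)
1/(47290 + n(E)) = 1/(47290 + 0) = 1/47290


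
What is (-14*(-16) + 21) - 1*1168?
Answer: -923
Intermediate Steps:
(-14*(-16) + 21) - 1*1168 = (224 + 21) - 1168 = 245 - 1168 = -923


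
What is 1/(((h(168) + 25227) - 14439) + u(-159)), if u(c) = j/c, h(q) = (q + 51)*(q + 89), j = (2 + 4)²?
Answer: 53/3554751 ≈ 1.4910e-5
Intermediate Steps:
j = 36 (j = 6² = 36)
h(q) = (51 + q)*(89 + q)
u(c) = 36/c
1/(((h(168) + 25227) - 14439) + u(-159)) = 1/((((4539 + 168² + 140*168) + 25227) - 14439) + 36/(-159)) = 1/((((4539 + 28224 + 23520) + 25227) - 14439) + 36*(-1/159)) = 1/(((56283 + 25227) - 14439) - 12/53) = 1/((81510 - 14439) - 12/53) = 1/(67071 - 12/53) = 1/(3554751/53) = 53/3554751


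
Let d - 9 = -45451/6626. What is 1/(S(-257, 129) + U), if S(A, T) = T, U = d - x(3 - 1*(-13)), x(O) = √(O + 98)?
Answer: 5757576562/750046468105 + 43903876*√114/750046468105 ≈ 0.0083013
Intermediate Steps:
d = 14183/6626 (d = 9 - 45451/6626 = 14183/6626 ≈ 2.1405)
x(O) = √(98 + O)
U = 14183/6626 - √114 (U = 14183/6626 - √(98 + (3 - 1*(-13))) = 14183/6626 - √(98 + (3 + 13)) = 14183/6626 - √(98 + 16) = 14183/6626 - √114 ≈ -8.5366)
1/(S(-257, 129) + U) = 1/(129 + (14183/6626 - √114)) = 1/(868937/6626 - √114)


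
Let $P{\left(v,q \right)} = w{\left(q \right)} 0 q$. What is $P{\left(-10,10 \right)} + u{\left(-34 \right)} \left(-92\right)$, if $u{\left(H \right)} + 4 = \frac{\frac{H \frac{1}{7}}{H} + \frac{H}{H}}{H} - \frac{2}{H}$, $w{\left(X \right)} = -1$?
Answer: $\frac{43516}{119} \approx 365.68$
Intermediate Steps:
$u{\left(H \right)} = -4 - \frac{6}{7 H}$ ($u{\left(H \right)} = -4 + \left(\frac{\frac{H \frac{1}{7}}{H} + \frac{H}{H}}{H} - \frac{2}{H}\right) = -4 + \left(\frac{\frac{H \frac{1}{7}}{H} + 1}{H} - \frac{2}{H}\right) = -4 + \left(\frac{\frac{\frac{1}{7} H}{H} + 1}{H} - \frac{2}{H}\right) = -4 - \left(\frac{2}{H} - \frac{\frac{1}{7} + 1}{H}\right) = -4 + \left(\frac{8}{7 H} - \frac{2}{H}\right) = -4 - \frac{6}{7 H}$)
$P{\left(v,q \right)} = 0$ ($P{\left(v,q \right)} = \left(-1\right) 0 q = 0 q = 0$)
$P{\left(-10,10 \right)} + u{\left(-34 \right)} \left(-92\right) = 0 + \left(-4 - \frac{6}{7 \left(-34\right)}\right) \left(-92\right) = 0 + \left(-4 - - \frac{3}{119}\right) \left(-92\right) = 0 + \left(-4 + \frac{3}{119}\right) \left(-92\right) = 0 - - \frac{43516}{119} = 0 + \frac{43516}{119} = \frac{43516}{119}$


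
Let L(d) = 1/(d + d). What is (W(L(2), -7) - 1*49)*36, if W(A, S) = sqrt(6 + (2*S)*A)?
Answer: -1764 + 18*sqrt(10) ≈ -1707.1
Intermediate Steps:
L(d) = 1/(2*d)
W(A, S) = sqrt(6 + 2*A*S)
(W(L(2), -7) - 1*49)*36 = (sqrt(6 + 2*((1/2)/2)*(-7)) - 1*49)*36 = (sqrt(6 + 2*((1/2)*(1/2))*(-7)) - 49)*36 = (sqrt(6 + 2*(1/4)*(-7)) - 49)*36 = (sqrt(6 - 7/2) - 49)*36 = (sqrt(5/2) - 49)*36 = (sqrt(10)/2 - 49)*36 = (-49 + sqrt(10)/2)*36 = -1764 + 18*sqrt(10)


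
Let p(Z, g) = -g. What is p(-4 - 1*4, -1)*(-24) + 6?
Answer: -18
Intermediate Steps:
p(-4 - 1*4, -1)*(-24) + 6 = -1*(-1)*(-24) + 6 = 1*(-24) + 6 = -24 + 6 = -18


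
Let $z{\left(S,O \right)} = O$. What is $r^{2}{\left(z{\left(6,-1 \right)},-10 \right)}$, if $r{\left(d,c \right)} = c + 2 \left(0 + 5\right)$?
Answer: $0$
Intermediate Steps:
$r{\left(d,c \right)} = 10 + c$ ($r{\left(d,c \right)} = c + 2 \cdot 5 = c + 10 = 10 + c$)
$r^{2}{\left(z{\left(6,-1 \right)},-10 \right)} = \left(10 - 10\right)^{2} = 0^{2} = 0$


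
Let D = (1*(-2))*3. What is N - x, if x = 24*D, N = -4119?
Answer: -3975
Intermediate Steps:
D = -6 (D = -2*3 = -6)
x = -144 (x = 24*(-6) = -144)
N - x = -4119 - 1*(-144) = -4119 + 144 = -3975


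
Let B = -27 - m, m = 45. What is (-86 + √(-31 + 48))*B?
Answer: 6192 - 72*√17 ≈ 5895.1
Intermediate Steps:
B = -72 (B = -27 - 1*45 = -27 - 45 = -72)
(-86 + √(-31 + 48))*B = (-86 + √(-31 + 48))*(-72) = (-86 + √17)*(-72) = 6192 - 72*√17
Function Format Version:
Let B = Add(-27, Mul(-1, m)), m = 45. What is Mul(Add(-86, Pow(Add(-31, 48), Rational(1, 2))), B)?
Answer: Add(6192, Mul(-72, Pow(17, Rational(1, 2)))) ≈ 5895.1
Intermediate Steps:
B = -72 (B = Add(-27, Mul(-1, 45)) = Add(-27, -45) = -72)
Mul(Add(-86, Pow(Add(-31, 48), Rational(1, 2))), B) = Mul(Add(-86, Pow(Add(-31, 48), Rational(1, 2))), -72) = Mul(Add(-86, Pow(17, Rational(1, 2))), -72) = Add(6192, Mul(-72, Pow(17, Rational(1, 2))))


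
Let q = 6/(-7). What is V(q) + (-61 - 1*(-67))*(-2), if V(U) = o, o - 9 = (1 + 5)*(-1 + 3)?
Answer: 9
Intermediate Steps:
q = -6/7 (q = 6*(-⅐) = -6/7 ≈ -0.85714)
o = 21 (o = 9 + (1 + 5)*(-1 + 3) = 9 + 6*2 = 9 + 12 = 21)
V(U) = 21
V(q) + (-61 - 1*(-67))*(-2) = 21 + (-61 - 1*(-67))*(-2) = 21 + (-61 + 67)*(-2) = 21 + 6*(-2) = 21 - 12 = 9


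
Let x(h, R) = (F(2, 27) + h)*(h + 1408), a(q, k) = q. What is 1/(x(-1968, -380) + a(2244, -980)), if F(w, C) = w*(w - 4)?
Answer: 1/1106564 ≈ 9.0370e-7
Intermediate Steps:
F(w, C) = w*(-4 + w)
x(h, R) = (-4 + h)*(1408 + h) (x(h, R) = (2*(-4 + 2) + h)*(h + 1408) = (2*(-2) + h)*(1408 + h) = (-4 + h)*(1408 + h))
1/(x(-1968, -380) + a(2244, -980)) = 1/((-5632 + (-1968)² + 1404*(-1968)) + 2244) = 1/((-5632 + 3873024 - 2763072) + 2244) = 1/(1104320 + 2244) = 1/1106564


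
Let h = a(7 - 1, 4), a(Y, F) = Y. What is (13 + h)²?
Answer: 361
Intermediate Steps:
h = 6 (h = 7 - 1 = 6)
(13 + h)² = (13 + 6)² = 19² = 361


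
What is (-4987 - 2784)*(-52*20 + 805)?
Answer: 1826185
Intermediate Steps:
(-4987 - 2784)*(-52*20 + 805) = -7771*(-1040 + 805) = -7771*(-235) = 1826185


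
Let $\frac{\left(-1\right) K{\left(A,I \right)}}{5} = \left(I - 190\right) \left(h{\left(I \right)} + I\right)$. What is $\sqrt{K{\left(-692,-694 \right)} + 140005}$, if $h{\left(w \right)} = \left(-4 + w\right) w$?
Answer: $\sqrt{2138173565} \approx 46240.0$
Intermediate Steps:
$h{\left(w \right)} = w \left(-4 + w\right)$
$K{\left(A,I \right)} = - 5 \left(-190 + I\right) \left(I + I \left(-4 + I\right)\right)$ ($K{\left(A,I \right)} = - 5 \left(I - 190\right) \left(I \left(-4 + I\right) + I\right) = - 5 \left(-190 + I\right) \left(I + I \left(-4 + I\right)\right)$)
$\sqrt{K{\left(-692,-694 \right)} + 140005} = \sqrt{5 \left(-694\right) \left(-570 - \left(-694\right)^{2} + 193 \left(-694\right)\right) + 140005} = \sqrt{5 \left(-694\right) \left(-570 - 481636 - 133942\right) + 140005} = \sqrt{5 \left(-694\right) \left(-616148\right) + 140005} = \sqrt{2138033560 + 140005} = \sqrt{2138173565}$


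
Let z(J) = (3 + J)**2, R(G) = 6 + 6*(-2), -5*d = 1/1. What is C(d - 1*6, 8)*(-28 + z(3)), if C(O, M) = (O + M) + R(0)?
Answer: -168/5 ≈ -33.600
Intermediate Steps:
d = -1/5 (d = -1/(5*1) = -1/5 ≈ -0.20000)
R(G) = -6 (R(G) = 6 - 12 = -6)
C(O, M) = -6 + M + O (C(O, M) = (O + M) - 6 = (M + O) - 6 = -6 + M + O)
C(d - 1*6, 8)*(-28 + z(3)) = (-6 + 8 + (-1/5 - 1*6))*(-28 + (3 + 3)**2) = (-6 + 8 + (-1/5 - 6))*(-28 + 6**2) = (-6 + 8 - 31/5)*(-28 + 36) = -21/5*8 = -168/5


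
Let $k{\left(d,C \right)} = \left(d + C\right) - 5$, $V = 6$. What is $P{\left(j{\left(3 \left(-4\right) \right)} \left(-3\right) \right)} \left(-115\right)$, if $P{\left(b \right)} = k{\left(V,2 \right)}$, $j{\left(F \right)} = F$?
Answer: $-345$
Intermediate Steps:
$k{\left(d,C \right)} = -5 + C + d$ ($k{\left(d,C \right)} = \left(C + d\right) - 5 = -5 + C + d$)
$P{\left(b \right)} = 3$ ($P{\left(b \right)} = -5 + 2 + 6 = 3$)
$P{\left(j{\left(3 \left(-4\right) \right)} \left(-3\right) \right)} \left(-115\right) = 3 \left(-115\right) = -345$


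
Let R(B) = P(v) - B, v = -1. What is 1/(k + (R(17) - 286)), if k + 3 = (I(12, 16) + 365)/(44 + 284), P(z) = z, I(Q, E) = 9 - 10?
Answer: -82/25083 ≈ -0.0032691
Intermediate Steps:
I(Q, E) = -1
k = -155/82 (k = -3 + (-1 + 365)/(44 + 284) = -3 + 364/328 = -3 + 364*(1/328) = -3 + 91/82 = -155/82 ≈ -1.8902)
R(B) = -1 - B
1/(k + (R(17) - 286)) = 1/(-155/82 + ((-1 - 1*17) - 286)) = 1/(-155/82 + ((-1 - 17) - 286)) = 1/(-155/82 + (-18 - 286)) = 1/(-155/82 - 304) = 1/(-25083/82) = -82/25083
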